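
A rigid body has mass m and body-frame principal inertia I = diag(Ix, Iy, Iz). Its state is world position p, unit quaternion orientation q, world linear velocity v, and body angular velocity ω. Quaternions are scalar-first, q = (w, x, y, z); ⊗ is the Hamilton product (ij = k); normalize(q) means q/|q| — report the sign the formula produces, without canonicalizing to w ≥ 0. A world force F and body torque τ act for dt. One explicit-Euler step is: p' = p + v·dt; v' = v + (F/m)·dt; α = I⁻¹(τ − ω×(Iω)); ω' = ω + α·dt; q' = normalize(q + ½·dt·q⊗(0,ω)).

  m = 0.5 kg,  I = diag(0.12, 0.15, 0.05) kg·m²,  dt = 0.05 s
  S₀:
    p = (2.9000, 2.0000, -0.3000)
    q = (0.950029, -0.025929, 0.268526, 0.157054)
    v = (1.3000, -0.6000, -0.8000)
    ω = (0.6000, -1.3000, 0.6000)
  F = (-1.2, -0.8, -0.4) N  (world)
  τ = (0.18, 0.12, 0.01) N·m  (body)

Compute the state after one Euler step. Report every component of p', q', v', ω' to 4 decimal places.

p' = (2.9650, 1.9700, -0.3400)
q' = (0.9561, -0.0025, 0.2402, 0.1680)
v' = (1.1800, -0.6800, -0.8400)
ω' = (0.6425, -1.2684, 0.6334)

linear accel F/m = (-2.4000, -1.6000, -0.8000)
p + v·dt = (2.9650, 1.9700, -0.3400)
v' = v + a·dt = (1.1800, -0.6800, -0.8400)
precession coupling ω×(Iω) = (0.0780, 0.0252, -0.0234)
(τ − ω×Iω)/I = (0.8500, 0.6320, 0.6680)
new body rate ω' = (0.6425, -1.2684, 0.6334)
Hamilton product q⊗(0,ω) = (0.2704088, 0.9353032, -1.1252479, 0.4426095)
updated quaternion q' = (0.9561, -0.0025, 0.2402, 0.1680)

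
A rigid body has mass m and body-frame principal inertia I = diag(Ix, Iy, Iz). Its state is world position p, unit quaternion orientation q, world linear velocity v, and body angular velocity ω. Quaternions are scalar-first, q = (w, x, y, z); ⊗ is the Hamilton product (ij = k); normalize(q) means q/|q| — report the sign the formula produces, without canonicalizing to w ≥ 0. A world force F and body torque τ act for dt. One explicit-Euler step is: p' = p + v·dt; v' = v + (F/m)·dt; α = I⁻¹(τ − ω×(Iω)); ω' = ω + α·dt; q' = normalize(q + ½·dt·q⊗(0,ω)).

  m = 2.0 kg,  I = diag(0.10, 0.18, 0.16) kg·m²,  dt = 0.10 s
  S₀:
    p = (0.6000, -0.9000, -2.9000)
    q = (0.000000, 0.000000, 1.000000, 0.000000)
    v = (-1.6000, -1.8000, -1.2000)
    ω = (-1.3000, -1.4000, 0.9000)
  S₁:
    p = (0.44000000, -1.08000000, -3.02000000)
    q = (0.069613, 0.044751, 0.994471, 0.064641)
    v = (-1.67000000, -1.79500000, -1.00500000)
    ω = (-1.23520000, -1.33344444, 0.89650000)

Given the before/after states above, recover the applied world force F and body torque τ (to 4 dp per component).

F = (-1.4000, 0.1000, 3.9000)
τ = (0.0900, 0.1900, 0.1400)

velocity change Δv = (-0.07000000, 0.00500000, 0.19500000)
m·(v₁−v₀)/dt = (-1.4000, 0.1000, 3.9000)
rate change Δω = (0.06480000, 0.06655556, -0.00350000)
τ = I·(Δω/dt) + ω₀×(Iω₀) = (0.0900, 0.1900, 0.1400)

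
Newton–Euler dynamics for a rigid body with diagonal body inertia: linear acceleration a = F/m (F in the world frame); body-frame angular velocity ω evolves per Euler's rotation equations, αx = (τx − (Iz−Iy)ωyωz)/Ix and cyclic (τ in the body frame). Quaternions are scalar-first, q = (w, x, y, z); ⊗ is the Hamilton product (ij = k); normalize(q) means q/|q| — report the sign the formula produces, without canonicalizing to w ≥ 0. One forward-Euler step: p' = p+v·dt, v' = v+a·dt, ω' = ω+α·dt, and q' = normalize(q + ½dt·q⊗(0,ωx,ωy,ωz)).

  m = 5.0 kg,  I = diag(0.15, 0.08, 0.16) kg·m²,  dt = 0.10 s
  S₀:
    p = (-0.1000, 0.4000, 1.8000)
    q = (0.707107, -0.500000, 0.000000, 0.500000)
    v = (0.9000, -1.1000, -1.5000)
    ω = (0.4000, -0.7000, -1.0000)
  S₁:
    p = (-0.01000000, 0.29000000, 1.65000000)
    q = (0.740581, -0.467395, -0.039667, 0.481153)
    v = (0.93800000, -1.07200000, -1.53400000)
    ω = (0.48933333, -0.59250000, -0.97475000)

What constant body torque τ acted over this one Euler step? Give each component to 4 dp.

rate change Δω = (0.08933333, 0.10750000, 0.02525000)
gyro term ω₀×Iω₀ = (0.0560, 0.0040, 0.0196)
τ = I·(Δω/dt) + ω₀×(Iω₀) = (0.1900, 0.0900, 0.0600)

τ = (0.1900, 0.0900, 0.0600)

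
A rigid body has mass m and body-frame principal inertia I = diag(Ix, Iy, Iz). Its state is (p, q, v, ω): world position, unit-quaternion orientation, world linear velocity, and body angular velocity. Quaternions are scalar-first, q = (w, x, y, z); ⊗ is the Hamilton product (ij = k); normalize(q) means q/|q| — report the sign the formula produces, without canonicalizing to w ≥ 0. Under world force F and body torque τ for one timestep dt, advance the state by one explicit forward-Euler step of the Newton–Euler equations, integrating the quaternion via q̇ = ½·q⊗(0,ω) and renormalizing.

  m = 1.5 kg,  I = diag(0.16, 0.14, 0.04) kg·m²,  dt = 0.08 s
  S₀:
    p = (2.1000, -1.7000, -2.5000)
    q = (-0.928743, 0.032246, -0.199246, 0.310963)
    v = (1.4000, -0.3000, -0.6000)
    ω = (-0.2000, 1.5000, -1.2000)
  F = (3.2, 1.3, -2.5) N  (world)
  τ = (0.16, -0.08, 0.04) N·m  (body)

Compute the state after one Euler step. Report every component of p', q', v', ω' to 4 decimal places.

new position p' = (2.2120, -1.7240, -2.5480)
v' = v + a·dt = (1.5707, -0.2307, -0.7333)
ω×(Iω) gyroscopic = (0.1800, 0.0288, 0.0060)
α = I⁻¹(τ − ω×Iω) = (-0.1250, -0.7771, 0.8500)
new body rate ω' = (-0.2100, 1.4378, -1.1320)
Hamilton product q⊗(0,ω) = (0.6784738, -0.0416007, -1.4166119, 1.1230114)
q + ½dt·q⊗(0,ω), renormalized = (-0.8989, 0.0305, -0.2552, 0.3548)

p' = (2.2120, -1.7240, -2.5480)
q' = (-0.8989, 0.0305, -0.2552, 0.3548)
v' = (1.5707, -0.2307, -0.7333)
ω' = (-0.2100, 1.4378, -1.1320)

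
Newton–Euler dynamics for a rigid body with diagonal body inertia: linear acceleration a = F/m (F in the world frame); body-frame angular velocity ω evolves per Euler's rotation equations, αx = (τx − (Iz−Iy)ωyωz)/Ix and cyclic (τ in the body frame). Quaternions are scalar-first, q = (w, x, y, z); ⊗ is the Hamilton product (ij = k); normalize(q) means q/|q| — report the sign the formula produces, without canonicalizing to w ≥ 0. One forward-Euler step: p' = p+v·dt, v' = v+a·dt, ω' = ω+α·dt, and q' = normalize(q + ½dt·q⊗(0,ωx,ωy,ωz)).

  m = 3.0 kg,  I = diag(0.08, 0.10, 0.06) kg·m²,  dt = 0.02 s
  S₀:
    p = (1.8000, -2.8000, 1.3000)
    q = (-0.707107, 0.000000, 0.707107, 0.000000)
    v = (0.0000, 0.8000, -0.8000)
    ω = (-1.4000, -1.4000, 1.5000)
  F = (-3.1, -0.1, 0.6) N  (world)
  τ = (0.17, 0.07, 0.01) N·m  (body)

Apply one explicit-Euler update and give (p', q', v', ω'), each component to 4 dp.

p' = (1.8000, -2.7840, 1.2840)
q' = (-0.6970, 0.0205, 0.7168, -0.0007)
v' = (-0.0207, 0.7993, -0.7960)
ω' = (-1.3785, -1.3776, 1.4903)

linear accel F/m = (-1.0333, -0.0333, 0.2000)
p' = p + v·dt = (1.8000, -2.7840, 1.2840)
v' = v + a·dt = (-0.0207, 0.7993, -0.7960)
(τ − ω×Iω)/I = (1.0750, 1.1200, -0.4867)
ω + α·dt = (-1.3785, -1.3776, 1.4903)
Hamilton product q⊗(0,ω) = (0.9899498, 2.0506103, 0.9899498, -0.0707107)
q' = normalize(q + ½dt·q⊗(0,ω)) = (-0.6970, 0.0205, 0.7168, -0.0007)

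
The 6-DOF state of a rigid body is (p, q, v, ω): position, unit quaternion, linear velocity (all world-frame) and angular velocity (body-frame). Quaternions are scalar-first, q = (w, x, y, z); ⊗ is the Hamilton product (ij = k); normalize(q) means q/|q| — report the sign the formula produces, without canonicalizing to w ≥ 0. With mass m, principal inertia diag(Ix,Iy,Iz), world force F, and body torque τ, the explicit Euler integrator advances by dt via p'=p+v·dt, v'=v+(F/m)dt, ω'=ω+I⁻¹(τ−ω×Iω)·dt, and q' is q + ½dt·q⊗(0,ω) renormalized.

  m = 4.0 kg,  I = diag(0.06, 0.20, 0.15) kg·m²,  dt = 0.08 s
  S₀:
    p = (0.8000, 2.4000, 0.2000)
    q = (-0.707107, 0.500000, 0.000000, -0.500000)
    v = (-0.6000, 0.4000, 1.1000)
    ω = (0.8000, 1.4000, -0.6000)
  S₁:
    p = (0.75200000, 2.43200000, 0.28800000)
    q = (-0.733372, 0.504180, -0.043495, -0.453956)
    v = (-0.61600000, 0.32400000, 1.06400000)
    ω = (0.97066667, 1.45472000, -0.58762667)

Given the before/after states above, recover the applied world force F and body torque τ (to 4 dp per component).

Δv = v₁−v₀ = (-0.01600000, -0.07600000, -0.03600000)
F = m·Δv/dt = (-0.8000, -3.8000, -1.8000)
ω₁ − ω₀ = (0.17066667, 0.05472000, 0.01237333)
ω₀×(Iω₀) = (0.0420, 0.0432, 0.1568)
applied torque τ = (0.1700, 0.1800, 0.1800)

F = (-0.8000, -3.8000, -1.8000)
τ = (0.1700, 0.1800, 0.1800)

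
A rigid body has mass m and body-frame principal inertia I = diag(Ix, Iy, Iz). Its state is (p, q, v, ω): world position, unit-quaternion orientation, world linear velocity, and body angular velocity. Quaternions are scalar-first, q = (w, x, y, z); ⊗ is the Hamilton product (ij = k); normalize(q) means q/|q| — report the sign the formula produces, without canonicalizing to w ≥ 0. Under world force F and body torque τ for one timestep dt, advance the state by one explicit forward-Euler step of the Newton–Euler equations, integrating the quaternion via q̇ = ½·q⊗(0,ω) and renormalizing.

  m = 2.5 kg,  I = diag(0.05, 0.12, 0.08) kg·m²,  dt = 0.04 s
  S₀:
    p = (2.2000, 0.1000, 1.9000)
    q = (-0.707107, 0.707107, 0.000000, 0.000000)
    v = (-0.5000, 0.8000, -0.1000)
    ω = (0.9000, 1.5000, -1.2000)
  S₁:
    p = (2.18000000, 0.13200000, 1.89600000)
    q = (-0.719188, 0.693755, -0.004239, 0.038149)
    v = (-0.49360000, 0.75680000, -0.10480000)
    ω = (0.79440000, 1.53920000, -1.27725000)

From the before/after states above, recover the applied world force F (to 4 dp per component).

F = (0.4000, -2.7000, -0.3000)

velocity change Δv = (0.00640000, -0.04320000, -0.00480000)
m·(v₁−v₀)/dt = (0.4000, -2.7000, -0.3000)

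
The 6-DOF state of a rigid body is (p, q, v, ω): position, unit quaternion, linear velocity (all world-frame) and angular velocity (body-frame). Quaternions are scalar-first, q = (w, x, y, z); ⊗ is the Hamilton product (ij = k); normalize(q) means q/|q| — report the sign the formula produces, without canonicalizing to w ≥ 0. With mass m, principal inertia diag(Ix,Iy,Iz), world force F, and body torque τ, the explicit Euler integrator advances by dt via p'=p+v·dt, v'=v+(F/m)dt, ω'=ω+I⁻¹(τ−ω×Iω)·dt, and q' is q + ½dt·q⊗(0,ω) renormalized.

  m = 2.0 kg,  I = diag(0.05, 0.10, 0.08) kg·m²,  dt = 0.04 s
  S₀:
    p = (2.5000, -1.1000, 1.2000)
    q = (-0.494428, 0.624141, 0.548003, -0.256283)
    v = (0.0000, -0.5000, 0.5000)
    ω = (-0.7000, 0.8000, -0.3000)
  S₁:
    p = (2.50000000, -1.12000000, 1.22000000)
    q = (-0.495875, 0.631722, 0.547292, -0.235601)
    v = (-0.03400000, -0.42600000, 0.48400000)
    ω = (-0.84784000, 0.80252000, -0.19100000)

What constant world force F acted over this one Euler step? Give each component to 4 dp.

F = (-1.7000, 3.7000, -0.8000)

v₁ − v₀ = (-0.03400000, 0.07400000, -0.01600000)
m·(v₁−v₀)/dt = (-1.7000, 3.7000, -0.8000)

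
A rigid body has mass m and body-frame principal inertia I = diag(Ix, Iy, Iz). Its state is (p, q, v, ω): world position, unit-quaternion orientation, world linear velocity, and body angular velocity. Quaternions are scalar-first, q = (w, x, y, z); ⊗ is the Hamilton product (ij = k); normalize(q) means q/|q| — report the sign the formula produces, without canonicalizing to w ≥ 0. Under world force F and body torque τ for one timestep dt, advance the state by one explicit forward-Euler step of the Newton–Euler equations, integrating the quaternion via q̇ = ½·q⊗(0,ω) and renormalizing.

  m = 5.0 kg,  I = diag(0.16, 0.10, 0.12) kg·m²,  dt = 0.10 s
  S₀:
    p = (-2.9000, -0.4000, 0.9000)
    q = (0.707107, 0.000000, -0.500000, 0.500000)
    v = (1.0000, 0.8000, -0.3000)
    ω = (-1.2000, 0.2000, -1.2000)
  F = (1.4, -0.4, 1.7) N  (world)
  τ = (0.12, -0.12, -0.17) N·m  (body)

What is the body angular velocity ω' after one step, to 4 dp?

ω' = (-1.1220, 0.0224, -1.3537)

gyro term ω×Iω = (-0.0048, 0.0576, 0.0144)
α = I⁻¹(τ − ω×Iω) = (0.7800, -1.7760, -1.5367)
ω' = ω + α·dt = (-1.1220, 0.0224, -1.3537)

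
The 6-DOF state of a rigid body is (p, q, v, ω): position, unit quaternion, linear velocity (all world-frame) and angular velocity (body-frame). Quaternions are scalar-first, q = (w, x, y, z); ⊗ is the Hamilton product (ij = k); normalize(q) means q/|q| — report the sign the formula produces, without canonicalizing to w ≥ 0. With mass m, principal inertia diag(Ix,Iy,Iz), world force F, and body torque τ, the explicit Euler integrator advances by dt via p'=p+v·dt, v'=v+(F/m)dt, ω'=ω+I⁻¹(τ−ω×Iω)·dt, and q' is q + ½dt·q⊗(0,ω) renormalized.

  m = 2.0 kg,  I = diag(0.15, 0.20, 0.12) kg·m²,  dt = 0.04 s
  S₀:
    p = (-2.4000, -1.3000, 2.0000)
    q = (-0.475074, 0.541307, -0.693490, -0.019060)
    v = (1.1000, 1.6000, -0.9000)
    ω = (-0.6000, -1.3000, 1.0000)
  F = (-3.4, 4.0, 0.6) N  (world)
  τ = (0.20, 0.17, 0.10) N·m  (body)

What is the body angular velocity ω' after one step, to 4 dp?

ω' = (-0.5744, -1.2624, 1.0203)

ω×(Iω) gyroscopic = (0.1040, -0.0180, 0.0390)
(τ − ω×Iω)/I = (0.6400, 0.9400, 0.5083)
ω + α·dt = (-0.5744, -1.2624, 1.0203)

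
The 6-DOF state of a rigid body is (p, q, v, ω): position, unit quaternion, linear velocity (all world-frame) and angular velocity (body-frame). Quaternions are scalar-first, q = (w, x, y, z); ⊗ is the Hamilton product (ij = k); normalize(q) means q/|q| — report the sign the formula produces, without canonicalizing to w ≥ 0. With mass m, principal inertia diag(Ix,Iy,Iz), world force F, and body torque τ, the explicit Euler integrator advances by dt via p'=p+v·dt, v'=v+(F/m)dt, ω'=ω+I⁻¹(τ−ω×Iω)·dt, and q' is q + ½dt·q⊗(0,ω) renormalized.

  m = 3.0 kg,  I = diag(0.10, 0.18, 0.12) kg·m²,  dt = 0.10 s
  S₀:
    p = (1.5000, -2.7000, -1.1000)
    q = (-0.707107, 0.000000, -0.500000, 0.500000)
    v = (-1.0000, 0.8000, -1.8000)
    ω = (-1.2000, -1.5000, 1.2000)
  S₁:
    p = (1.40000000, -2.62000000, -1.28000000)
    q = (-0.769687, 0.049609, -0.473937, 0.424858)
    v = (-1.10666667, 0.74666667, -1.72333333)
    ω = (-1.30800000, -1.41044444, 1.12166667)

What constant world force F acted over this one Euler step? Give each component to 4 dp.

v₁ − v₀ = (-0.10666667, -0.05333333, 0.07666667)
m·(v₁−v₀)/dt = (-3.2000, -1.6000, 2.3000)

F = (-3.2000, -1.6000, 2.3000)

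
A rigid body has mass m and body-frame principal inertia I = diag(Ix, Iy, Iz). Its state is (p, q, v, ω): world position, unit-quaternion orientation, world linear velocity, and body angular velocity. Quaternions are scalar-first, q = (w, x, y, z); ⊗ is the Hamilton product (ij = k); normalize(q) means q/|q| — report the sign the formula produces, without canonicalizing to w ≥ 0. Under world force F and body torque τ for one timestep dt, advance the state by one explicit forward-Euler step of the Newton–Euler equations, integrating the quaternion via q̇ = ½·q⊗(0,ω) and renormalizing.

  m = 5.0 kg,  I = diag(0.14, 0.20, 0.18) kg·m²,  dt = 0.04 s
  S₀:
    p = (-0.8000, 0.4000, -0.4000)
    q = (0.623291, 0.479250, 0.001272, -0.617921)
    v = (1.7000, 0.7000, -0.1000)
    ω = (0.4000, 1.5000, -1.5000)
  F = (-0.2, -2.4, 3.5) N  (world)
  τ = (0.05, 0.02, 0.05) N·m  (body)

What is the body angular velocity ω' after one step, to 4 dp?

ω' = (0.4014, 1.4992, -1.4969)

gyro term ω×Iω = (0.0450, 0.0240, 0.0360)
α = I⁻¹(τ − ω×Iω) = (0.0357, -0.0200, 0.0778)
new body rate ω' = (0.4014, 1.4992, -1.4969)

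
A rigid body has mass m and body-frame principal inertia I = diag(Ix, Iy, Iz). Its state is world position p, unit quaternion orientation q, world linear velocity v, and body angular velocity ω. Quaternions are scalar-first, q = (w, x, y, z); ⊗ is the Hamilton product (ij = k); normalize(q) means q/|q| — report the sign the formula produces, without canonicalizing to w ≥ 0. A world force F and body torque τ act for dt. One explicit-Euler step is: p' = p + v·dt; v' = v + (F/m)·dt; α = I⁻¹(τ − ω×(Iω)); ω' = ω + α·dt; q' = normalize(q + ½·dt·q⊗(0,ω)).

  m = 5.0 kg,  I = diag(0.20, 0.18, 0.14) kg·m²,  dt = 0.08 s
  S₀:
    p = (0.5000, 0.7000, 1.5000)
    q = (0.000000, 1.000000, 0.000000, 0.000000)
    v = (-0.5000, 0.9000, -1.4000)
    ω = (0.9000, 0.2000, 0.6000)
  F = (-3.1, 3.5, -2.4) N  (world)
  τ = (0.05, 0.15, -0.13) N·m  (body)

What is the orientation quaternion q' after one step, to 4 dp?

2q̇ = q⊗(0,ω) = (-0.9000000, 0.0000000, -0.6000000, 0.2000000)
updated quaternion q' = (-0.0360, 0.9990, -0.0240, 0.0080)

q' = (-0.0360, 0.9990, -0.0240, 0.0080)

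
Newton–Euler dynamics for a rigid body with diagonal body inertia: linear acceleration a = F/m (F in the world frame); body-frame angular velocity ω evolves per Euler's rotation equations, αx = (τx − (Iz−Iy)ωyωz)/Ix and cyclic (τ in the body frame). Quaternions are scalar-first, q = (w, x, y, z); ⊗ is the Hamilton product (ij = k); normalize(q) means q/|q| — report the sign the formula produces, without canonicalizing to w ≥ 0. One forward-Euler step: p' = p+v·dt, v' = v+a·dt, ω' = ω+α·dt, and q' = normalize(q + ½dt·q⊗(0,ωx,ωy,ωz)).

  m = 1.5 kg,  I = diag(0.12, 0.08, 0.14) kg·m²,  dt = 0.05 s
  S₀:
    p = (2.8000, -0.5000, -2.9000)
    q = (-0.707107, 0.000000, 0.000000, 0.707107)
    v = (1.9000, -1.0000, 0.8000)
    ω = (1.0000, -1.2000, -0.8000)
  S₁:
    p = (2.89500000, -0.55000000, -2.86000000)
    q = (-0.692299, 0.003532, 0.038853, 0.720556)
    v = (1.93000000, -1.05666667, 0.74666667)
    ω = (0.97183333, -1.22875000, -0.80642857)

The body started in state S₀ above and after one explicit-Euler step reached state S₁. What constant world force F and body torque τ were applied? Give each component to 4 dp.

ω₁ − ω₀ = (-0.02816667, -0.02875000, -0.00642857)
τ = I·(Δω/dt) + ω₀×(Iω₀) = (-0.0100, -0.0300, 0.0300)
Δv = v₁−v₀ = (0.03000000, -0.05666667, -0.05333333)
m·(v₁−v₀)/dt = (0.9000, -1.7000, -1.6000)

F = (0.9000, -1.7000, -1.6000)
τ = (-0.0100, -0.0300, 0.0300)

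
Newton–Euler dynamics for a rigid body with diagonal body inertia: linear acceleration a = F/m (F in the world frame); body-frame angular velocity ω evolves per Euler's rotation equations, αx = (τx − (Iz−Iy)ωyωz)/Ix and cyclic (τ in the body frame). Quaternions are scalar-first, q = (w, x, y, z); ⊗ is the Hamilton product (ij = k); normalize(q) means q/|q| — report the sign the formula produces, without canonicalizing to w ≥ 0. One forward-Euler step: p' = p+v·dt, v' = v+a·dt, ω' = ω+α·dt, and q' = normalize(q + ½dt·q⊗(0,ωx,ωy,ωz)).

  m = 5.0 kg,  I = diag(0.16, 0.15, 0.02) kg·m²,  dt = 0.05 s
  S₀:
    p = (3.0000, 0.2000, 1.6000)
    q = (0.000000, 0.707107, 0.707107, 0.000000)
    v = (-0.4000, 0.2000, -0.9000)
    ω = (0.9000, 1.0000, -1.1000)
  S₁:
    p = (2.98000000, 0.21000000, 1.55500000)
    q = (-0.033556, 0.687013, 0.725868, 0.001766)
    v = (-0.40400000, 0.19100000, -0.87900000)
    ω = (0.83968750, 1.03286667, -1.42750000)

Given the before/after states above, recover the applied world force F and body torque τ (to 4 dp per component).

F = (-0.4000, -0.9000, 2.1000)
τ = (-0.0500, -0.0400, -0.1400)

rate change Δω = (-0.06031250, 0.03286667, -0.32750000)
ω₀×(Iω₀) = (0.1430, -0.1386, -0.0090)
I·α + gyro = (-0.0500, -0.0400, -0.1400)
velocity change Δv = (-0.00400000, -0.00900000, 0.02100000)
F = m·Δv/dt = (-0.4000, -0.9000, 2.1000)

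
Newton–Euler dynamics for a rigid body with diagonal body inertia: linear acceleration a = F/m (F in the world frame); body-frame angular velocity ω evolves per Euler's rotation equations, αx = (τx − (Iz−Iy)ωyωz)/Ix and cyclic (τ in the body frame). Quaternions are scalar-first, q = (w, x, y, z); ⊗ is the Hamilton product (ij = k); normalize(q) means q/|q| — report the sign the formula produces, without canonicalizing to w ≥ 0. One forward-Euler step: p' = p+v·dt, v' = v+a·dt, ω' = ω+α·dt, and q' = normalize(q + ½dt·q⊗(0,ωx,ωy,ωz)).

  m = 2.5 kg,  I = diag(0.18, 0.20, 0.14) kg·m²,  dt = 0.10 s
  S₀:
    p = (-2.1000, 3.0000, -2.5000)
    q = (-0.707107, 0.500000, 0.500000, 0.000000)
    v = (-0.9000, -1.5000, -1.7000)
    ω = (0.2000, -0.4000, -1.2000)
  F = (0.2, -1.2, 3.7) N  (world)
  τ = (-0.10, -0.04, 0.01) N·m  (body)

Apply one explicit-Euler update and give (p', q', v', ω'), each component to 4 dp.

p' = (-2.1900, 2.8500, -2.6700)
q' = (-0.7007, 0.4620, 0.5430, 0.0274)
v' = (-0.8920, -1.5480, -1.5520)
ω' = (0.1604, -0.4152, -1.1917)

gyro term ω×Iω = (-0.0288, -0.0096, -0.0016)
α = I⁻¹(τ − ω×Iω) = (-0.3956, -0.1520, 0.0829)
new body rate ω' = (0.1604, -0.4152, -1.1917)
Hamilton product q⊗(0,ω) = (0.1000000, -0.7414214, 0.8828428, 0.5485284)
q' = normalize(q + ½dt·q⊗(0,ω)) = (-0.7007, 0.4620, 0.5430, 0.0274)
a = (0.0800, -0.4800, 1.4800)
p + v·dt = (-2.1900, 2.8500, -2.6700)
new velocity v' = (-0.8920, -1.5480, -1.5520)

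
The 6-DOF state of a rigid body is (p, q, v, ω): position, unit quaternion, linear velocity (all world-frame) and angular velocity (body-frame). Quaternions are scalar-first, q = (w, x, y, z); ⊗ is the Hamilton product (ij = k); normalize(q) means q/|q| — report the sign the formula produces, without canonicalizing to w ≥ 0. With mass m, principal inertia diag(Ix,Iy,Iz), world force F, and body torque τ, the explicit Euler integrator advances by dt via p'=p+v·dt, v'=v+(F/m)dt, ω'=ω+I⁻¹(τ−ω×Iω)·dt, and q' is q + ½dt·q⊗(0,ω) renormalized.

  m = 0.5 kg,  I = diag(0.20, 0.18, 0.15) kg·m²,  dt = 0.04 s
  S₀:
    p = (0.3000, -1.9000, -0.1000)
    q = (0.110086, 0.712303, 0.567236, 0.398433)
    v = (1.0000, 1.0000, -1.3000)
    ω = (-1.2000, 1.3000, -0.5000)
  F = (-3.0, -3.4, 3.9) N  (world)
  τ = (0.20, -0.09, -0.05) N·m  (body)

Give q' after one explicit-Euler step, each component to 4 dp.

Hamilton product q⊗(0,ω) = (0.3165733, -0.9336841, 0.0211437, 1.5516341)
updated quaternion q' = (0.1163, 0.6932, 0.5673, 0.4292)

q' = (0.1163, 0.6932, 0.5673, 0.4292)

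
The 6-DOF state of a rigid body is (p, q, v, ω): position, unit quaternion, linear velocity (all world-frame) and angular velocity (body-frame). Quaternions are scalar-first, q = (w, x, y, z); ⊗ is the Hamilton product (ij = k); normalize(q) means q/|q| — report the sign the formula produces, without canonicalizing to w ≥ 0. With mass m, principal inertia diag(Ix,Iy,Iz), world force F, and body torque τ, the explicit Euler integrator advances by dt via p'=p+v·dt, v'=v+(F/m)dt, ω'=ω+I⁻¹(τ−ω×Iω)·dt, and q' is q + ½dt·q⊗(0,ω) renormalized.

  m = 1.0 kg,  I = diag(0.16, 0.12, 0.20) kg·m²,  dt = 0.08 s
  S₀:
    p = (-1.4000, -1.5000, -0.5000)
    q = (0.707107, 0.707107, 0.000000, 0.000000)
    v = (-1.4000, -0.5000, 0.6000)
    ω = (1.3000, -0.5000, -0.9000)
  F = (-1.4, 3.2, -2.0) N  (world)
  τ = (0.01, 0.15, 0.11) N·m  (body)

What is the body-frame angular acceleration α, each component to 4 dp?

gyro term ω×Iω = (0.0360, 0.0468, 0.0260)
(τ − ω×Iω)/I = (-0.1625, 0.8600, 0.4200)

α = (-0.1625, 0.8600, 0.4200)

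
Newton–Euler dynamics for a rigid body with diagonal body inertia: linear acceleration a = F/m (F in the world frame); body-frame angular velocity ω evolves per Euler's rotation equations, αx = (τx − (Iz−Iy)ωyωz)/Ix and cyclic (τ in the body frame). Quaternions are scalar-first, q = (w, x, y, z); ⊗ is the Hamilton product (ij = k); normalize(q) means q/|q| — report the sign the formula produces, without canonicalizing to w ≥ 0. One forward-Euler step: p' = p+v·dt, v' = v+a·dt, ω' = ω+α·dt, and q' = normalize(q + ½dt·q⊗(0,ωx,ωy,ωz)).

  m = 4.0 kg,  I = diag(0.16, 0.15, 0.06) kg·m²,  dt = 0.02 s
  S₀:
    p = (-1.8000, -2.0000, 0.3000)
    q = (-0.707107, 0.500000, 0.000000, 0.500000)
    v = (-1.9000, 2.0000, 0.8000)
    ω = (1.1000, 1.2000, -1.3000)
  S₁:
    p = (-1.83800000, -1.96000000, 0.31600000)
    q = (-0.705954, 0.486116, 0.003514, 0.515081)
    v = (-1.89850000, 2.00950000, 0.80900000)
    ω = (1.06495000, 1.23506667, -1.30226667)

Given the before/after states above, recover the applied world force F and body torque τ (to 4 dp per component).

F = (0.3000, 1.9000, 1.8000)
τ = (-0.1400, 0.1200, -0.0200)

v₁ − v₀ = (0.00150000, 0.00950000, 0.00900000)
applied force F = (0.3000, 1.9000, 1.8000)
Δω = ω₁−ω₀ = (-0.03505000, 0.03506667, -0.00226667)
ω₀×(Iω₀) = (0.1404, -0.1430, -0.0132)
τ = I·(Δω/dt) + ω₀×(Iω₀) = (-0.1400, 0.1200, -0.0200)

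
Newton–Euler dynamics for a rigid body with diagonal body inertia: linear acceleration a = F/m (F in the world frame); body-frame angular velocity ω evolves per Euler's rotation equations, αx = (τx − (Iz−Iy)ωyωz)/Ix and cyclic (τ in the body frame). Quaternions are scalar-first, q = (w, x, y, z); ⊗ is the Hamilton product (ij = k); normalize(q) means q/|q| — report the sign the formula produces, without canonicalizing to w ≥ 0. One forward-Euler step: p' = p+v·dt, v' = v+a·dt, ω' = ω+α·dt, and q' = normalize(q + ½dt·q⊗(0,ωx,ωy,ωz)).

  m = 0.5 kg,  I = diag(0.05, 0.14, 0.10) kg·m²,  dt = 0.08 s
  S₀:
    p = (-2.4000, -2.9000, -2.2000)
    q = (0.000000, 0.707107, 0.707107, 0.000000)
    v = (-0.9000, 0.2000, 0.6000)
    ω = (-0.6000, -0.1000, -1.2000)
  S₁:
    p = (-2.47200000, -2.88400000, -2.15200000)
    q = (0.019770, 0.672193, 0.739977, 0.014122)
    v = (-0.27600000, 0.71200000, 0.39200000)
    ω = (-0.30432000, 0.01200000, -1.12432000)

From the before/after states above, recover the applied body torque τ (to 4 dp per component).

τ = (0.1800, 0.1600, 0.1000)

ω₁ − ω₀ = (0.29568000, 0.11200000, 0.07568000)
gyro term ω₀×Iω₀ = (-0.0048, -0.0360, 0.0054)
applied torque τ = (0.1800, 0.1600, 0.1000)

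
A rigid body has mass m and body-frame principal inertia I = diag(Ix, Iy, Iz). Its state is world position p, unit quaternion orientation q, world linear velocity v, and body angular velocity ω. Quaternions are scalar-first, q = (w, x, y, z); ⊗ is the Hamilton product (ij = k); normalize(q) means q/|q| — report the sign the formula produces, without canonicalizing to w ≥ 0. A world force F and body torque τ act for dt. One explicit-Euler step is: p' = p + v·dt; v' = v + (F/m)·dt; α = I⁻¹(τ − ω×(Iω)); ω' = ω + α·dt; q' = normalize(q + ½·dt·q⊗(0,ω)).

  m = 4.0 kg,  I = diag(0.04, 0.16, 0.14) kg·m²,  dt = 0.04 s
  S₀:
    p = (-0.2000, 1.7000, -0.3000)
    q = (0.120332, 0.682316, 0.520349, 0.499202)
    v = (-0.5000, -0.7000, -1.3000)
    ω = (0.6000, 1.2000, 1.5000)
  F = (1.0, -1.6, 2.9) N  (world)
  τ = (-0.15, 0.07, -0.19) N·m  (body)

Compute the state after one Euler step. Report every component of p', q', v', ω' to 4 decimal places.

gyro term ω×Iω = (-0.0360, -0.0900, 0.0864)
(τ − ω×Iω)/I = (-2.8500, 1.0000, -1.9743)
ω + α·dt = (0.4860, 1.2400, 1.4210)
q⊗(0,ω) = (-1.7826114, 0.2536803, -0.5795544, 0.6870678)
q + ½dt·q⊗(0,ω), renormalized = (0.0846, 0.6868, 0.5083, 0.5125)
linear accel F/m = (0.2500, -0.4000, 0.7250)
p + v·dt = (-0.2200, 1.6720, -0.3520)
v + (F/m)dt = (-0.4900, -0.7160, -1.2710)

p' = (-0.2200, 1.6720, -0.3520)
q' = (0.0846, 0.6868, 0.5083, 0.5125)
v' = (-0.4900, -0.7160, -1.2710)
ω' = (0.4860, 1.2400, 1.4210)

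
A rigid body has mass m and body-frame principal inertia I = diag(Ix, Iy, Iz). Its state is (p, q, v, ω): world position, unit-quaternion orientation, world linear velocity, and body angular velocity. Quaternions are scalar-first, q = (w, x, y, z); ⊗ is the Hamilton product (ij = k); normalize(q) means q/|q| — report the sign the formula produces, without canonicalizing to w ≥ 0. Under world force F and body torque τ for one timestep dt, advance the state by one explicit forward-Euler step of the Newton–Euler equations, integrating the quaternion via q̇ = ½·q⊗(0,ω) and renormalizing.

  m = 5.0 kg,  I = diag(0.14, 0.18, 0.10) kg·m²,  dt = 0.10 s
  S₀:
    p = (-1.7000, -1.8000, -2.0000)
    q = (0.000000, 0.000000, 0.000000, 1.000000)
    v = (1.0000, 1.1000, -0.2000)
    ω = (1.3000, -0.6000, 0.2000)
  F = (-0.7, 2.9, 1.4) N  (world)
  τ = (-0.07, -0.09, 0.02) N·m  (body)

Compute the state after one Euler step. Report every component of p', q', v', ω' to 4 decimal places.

p' = (-1.6000, -1.6900, -2.0200)
q' = (-0.0100, 0.0299, 0.0648, 0.9974)
v' = (0.9860, 1.1580, -0.1720)
ω' = (1.2431, -0.6558, 0.2512)

ω×(Iω) gyroscopic = (0.0096, 0.0104, -0.0312)
(τ − ω×Iω)/I = (-0.5686, -0.5578, 0.5120)
ω + α·dt = (1.2431, -0.6558, 0.2512)
2q̇ = q⊗(0,ω) = (-0.2000000, 0.6000000, 1.3000000, 0.0000000)
q' = normalize(q + ½dt·q⊗(0,ω)) = (-0.0100, 0.0299, 0.0648, 0.9974)
p' = p + v·dt = (-1.6000, -1.6900, -2.0200)
new velocity v' = (0.9860, 1.1580, -0.1720)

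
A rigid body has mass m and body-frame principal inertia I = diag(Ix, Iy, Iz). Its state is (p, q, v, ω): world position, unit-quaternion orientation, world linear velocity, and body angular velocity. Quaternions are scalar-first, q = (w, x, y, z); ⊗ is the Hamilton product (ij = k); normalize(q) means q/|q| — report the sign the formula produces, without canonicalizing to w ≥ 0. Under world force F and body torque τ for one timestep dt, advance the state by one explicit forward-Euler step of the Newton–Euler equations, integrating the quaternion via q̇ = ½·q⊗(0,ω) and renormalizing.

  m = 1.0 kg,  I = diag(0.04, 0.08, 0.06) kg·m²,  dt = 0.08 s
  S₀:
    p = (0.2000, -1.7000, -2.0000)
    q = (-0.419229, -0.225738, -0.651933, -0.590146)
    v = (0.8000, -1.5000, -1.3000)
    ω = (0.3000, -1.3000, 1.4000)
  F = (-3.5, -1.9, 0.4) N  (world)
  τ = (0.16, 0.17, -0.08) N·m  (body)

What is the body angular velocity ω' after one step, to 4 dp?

(τ − ω×Iω)/I = (3.0900, 2.2300, -1.0733)
ω + α·dt = (0.5472, -1.1216, 1.3141)

ω' = (0.5472, -1.1216, 1.3141)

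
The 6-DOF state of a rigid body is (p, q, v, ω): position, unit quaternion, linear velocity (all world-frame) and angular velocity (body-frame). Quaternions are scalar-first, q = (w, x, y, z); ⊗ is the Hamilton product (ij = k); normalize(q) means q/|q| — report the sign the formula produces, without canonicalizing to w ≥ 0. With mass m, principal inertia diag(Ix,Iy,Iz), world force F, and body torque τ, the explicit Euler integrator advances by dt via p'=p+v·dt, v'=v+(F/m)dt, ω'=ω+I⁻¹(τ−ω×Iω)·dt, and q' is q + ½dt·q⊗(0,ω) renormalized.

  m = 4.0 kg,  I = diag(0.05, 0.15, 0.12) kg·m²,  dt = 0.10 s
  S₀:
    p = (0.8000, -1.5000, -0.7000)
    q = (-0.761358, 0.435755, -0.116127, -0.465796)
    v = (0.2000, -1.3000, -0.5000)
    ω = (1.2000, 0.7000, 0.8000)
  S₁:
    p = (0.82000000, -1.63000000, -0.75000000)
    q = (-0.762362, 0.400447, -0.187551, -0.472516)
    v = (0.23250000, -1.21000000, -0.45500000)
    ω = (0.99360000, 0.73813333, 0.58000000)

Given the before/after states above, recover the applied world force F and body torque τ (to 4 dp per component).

Δv = v₁−v₀ = (0.03250000, 0.09000000, 0.04500000)
applied force F = (1.3000, 3.6000, 1.8000)
Δω = ω₁−ω₀ = (-0.20640000, 0.03813333, -0.22000000)
ω₀×(Iω₀) = (-0.0168, -0.0672, 0.0840)
applied torque τ = (-0.1200, -0.0100, -0.1800)

F = (1.3000, 3.6000, 1.8000)
τ = (-0.1200, -0.0100, -0.1800)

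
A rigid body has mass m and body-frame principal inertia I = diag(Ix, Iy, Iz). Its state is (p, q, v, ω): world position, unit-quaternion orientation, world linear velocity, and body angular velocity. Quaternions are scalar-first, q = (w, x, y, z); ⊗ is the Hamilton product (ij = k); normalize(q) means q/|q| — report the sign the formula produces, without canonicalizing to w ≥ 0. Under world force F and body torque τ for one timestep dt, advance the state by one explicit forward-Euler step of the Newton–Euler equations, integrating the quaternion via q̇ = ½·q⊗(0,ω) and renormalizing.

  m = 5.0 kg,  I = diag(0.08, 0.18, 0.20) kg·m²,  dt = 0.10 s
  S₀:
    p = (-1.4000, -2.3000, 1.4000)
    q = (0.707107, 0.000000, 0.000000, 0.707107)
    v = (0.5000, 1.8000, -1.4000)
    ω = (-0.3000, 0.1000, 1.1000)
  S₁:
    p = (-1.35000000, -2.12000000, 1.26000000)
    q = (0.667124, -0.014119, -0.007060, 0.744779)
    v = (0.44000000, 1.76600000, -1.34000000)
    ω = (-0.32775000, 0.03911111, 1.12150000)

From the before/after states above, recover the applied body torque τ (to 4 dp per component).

ω₁ − ω₀ = (-0.02775000, -0.06088889, 0.02150000)
applied torque τ = (-0.0200, -0.0700, 0.0400)

τ = (-0.0200, -0.0700, 0.0400)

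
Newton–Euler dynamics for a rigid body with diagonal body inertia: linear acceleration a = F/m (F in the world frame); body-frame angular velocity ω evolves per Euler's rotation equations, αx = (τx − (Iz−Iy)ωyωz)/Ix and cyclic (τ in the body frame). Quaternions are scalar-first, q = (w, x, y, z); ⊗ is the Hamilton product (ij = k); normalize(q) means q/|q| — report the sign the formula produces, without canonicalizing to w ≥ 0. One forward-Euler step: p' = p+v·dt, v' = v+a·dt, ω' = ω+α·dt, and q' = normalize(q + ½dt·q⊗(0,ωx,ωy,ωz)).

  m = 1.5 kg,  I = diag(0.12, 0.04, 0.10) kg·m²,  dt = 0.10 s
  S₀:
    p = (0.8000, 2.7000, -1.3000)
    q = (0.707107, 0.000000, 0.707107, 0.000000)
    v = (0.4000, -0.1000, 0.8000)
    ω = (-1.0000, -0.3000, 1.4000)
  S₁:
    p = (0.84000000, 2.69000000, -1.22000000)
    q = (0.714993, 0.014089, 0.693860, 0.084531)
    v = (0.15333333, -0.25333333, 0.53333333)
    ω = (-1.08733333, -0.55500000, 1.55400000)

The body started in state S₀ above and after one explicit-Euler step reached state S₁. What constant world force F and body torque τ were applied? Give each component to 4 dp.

v₁ − v₀ = (-0.24666667, -0.15333333, -0.26666667)
m·(v₁−v₀)/dt = (-3.7000, -2.3000, -4.0000)
ω₁ − ω₀ = (-0.08733333, -0.25500000, 0.15400000)
gyro term ω₀×Iω₀ = (-0.0252, -0.0280, -0.0240)
applied torque τ = (-0.1300, -0.1300, 0.1300)

F = (-3.7000, -2.3000, -4.0000)
τ = (-0.1300, -0.1300, 0.1300)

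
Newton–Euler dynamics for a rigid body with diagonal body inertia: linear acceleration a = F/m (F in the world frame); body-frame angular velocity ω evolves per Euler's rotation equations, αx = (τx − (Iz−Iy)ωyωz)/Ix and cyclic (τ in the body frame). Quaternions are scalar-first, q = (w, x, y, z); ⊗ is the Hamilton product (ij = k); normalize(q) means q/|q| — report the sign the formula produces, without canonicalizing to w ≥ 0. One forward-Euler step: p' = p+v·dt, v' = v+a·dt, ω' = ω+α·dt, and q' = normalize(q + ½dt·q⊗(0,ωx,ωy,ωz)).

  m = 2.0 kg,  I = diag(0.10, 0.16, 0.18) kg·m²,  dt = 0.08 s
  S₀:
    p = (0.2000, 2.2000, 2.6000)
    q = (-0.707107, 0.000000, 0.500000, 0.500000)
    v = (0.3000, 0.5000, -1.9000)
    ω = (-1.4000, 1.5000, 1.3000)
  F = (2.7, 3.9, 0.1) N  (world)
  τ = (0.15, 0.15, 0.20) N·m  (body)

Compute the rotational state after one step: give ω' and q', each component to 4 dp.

ω' = (-1.3112, 1.5022, 1.4449)
q' = (-0.7595, 0.0354, 0.4276, 0.4889)

precession coupling ω×(Iω) = (0.0390, 0.1456, -0.1260)
α = I⁻¹(τ − ω×Iω) = (1.1100, 0.0275, 1.8111)
ω' = ω + α·dt = (-1.3112, 1.5022, 1.4449)
Hamilton product q⊗(0,ω) = (-1.4000000, 0.8899498, -1.7606605, -0.2192391)
updated quaternion q' = (-0.7595, 0.0354, 0.4276, 0.4889)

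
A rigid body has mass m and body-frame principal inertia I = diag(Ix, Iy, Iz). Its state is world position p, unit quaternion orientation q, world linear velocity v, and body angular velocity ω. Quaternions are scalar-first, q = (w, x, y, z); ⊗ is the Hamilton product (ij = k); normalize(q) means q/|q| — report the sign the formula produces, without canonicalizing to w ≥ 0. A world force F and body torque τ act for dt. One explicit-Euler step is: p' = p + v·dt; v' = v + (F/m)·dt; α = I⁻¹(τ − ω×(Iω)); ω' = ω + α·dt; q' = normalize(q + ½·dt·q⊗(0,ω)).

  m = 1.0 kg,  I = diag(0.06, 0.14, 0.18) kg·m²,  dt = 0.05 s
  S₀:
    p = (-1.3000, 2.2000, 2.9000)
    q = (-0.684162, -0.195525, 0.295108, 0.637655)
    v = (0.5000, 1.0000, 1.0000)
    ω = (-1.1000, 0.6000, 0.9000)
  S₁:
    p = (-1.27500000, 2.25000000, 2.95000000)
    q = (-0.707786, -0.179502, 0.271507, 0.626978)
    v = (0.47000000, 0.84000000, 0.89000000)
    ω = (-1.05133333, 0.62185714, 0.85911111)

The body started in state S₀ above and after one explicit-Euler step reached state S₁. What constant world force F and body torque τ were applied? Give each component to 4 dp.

ω₁ − ω₀ = (0.04866667, 0.02185714, -0.04088889)
gyro term ω₀×Iω₀ = (0.0216, 0.1188, -0.0528)
τ = I·(Δω/dt) + ω₀×(Iω₀) = (0.0800, 0.1800, -0.2000)
velocity change Δv = (-0.03000000, -0.16000000, -0.11000000)
F = m·Δv/dt = (-0.6000, -3.2000, -2.2000)

F = (-0.6000, -3.2000, -2.2000)
τ = (0.0800, 0.1800, -0.2000)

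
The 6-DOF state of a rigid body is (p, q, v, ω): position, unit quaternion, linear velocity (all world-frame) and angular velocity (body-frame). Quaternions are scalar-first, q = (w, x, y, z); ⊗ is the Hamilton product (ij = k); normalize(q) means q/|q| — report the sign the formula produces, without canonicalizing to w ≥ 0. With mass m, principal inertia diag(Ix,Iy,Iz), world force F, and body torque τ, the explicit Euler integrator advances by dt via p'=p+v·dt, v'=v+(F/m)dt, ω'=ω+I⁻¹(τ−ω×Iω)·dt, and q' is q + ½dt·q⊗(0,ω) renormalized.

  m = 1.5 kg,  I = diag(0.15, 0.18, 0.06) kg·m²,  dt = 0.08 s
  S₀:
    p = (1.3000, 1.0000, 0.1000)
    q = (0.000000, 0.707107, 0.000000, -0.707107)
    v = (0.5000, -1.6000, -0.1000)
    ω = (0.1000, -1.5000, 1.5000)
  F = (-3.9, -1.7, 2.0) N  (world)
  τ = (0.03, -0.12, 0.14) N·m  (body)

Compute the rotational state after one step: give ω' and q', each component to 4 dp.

ω' = (-0.0280, -1.5593, 1.6927)
q' = (0.0395, 0.6623, -0.0451, -0.7468)

ω×(Iω) gyroscopic = (0.2700, 0.0135, -0.0045)
angular accel α = (-1.6000, -0.7417, 2.4083)
new body rate ω' = (-0.0280, -1.5593, 1.6927)
2q̇ = q⊗(0,ω) = (0.9899498, -1.0606605, -1.1313712, -1.0606605)
q' = normalize(q + ½dt·q⊗(0,ω)) = (0.0395, 0.6623, -0.0451, -0.7468)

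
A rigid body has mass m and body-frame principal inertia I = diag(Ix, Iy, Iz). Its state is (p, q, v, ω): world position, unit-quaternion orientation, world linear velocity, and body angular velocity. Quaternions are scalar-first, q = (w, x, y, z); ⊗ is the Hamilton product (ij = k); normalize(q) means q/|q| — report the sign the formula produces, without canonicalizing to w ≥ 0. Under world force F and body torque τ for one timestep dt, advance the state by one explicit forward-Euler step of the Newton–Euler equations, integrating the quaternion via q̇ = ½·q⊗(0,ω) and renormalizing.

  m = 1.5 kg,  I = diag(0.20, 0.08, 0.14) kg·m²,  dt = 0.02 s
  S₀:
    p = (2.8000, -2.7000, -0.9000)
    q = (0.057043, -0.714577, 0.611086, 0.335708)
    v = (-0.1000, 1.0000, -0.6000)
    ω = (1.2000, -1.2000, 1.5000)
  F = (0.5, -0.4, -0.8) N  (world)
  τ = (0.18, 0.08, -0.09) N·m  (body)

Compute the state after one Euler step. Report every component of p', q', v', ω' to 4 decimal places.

p' = (2.7980, -2.6800, -0.9120)
q' = (0.0679, -0.7005, 0.6250, 0.3377)
v' = (-0.0933, 0.9947, -0.6107)
ω' = (1.2288, -1.2070, 1.4625)

a = (0.3333, -0.2667, -0.5333)
new position p' = (2.7980, -2.6800, -0.9120)
v + (F/m)dt = (-0.0933, 0.9947, -0.6107)
(τ − ω×Iω)/I = (1.4400, -0.3500, -1.8771)
ω' = ω + α·dt = (1.2288, -1.2070, 1.4625)
Hamilton product q⊗(0,ω) = (1.0872336, 1.3879302, 1.4062635, 0.2097537)
q + ½dt·q⊗(0,ω), renormalized = (0.0679, -0.7005, 0.6250, 0.3377)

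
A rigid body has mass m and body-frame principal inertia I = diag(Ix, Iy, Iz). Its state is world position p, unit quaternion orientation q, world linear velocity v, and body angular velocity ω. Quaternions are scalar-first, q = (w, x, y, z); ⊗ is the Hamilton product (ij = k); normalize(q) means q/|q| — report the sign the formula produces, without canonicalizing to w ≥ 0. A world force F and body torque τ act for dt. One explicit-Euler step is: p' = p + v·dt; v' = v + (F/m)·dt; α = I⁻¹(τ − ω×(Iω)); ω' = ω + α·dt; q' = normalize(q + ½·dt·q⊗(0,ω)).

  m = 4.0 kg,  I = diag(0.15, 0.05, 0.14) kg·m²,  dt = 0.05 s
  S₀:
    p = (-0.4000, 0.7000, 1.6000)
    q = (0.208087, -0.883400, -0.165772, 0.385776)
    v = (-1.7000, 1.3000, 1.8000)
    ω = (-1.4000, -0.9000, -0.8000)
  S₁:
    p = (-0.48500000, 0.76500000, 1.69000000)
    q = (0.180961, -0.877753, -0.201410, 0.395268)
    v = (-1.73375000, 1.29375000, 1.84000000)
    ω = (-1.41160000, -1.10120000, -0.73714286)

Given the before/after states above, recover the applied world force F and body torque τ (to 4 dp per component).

F = (-2.7000, -0.5000, 3.2000)
τ = (0.0300, -0.1900, 0.0500)

ω₁ − ω₀ = (-0.01160000, -0.20120000, 0.06285714)
gyro term ω₀×Iω₀ = (0.0648, 0.0112, -0.1260)
τ = I·(Δω/dt) + ω₀×(Iω₀) = (0.0300, -0.1900, 0.0500)
velocity change Δv = (-0.03375000, -0.00625000, 0.04000000)
F = m·Δv/dt = (-2.7000, -0.5000, 3.2000)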